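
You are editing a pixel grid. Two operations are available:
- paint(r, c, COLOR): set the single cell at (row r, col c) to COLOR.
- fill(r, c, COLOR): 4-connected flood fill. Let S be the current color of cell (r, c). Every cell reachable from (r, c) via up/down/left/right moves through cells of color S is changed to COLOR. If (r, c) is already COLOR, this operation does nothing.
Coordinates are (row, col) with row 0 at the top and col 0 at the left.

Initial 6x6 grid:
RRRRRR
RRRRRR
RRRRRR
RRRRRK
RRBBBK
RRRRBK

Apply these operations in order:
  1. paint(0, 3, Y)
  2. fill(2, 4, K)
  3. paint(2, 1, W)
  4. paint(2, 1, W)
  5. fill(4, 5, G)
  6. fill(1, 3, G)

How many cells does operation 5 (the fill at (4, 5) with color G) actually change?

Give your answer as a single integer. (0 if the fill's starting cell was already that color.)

Answer: 30

Derivation:
After op 1 paint(0,3,Y):
RRRYRR
RRRRRR
RRRRRR
RRRRRK
RRBBBK
RRRRBK
After op 2 fill(2,4,K) [28 cells changed]:
KKKYKK
KKKKKK
KKKKKK
KKKKKK
KKBBBK
KKKKBK
After op 3 paint(2,1,W):
KKKYKK
KKKKKK
KWKKKK
KKKKKK
KKBBBK
KKKKBK
After op 4 paint(2,1,W):
KKKYKK
KKKKKK
KWKKKK
KKKKKK
KKBBBK
KKKKBK
After op 5 fill(4,5,G) [30 cells changed]:
GGGYGG
GGGGGG
GWGGGG
GGGGGG
GGBBBG
GGGGBG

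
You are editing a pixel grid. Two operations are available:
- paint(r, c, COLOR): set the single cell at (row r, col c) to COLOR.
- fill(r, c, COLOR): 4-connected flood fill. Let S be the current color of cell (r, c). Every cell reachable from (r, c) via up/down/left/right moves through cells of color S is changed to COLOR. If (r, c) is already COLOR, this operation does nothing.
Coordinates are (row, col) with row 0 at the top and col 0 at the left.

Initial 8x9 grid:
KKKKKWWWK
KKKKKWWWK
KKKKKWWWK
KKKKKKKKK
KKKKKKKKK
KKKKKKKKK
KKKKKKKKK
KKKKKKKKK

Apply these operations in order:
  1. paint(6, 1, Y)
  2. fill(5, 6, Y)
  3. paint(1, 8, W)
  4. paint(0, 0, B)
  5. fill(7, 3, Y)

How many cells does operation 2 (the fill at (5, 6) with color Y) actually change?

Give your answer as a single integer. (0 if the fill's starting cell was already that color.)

Answer: 62

Derivation:
After op 1 paint(6,1,Y):
KKKKKWWWK
KKKKKWWWK
KKKKKWWWK
KKKKKKKKK
KKKKKKKKK
KKKKKKKKK
KYKKKKKKK
KKKKKKKKK
After op 2 fill(5,6,Y) [62 cells changed]:
YYYYYWWWY
YYYYYWWWY
YYYYYWWWY
YYYYYYYYY
YYYYYYYYY
YYYYYYYYY
YYYYYYYYY
YYYYYYYYY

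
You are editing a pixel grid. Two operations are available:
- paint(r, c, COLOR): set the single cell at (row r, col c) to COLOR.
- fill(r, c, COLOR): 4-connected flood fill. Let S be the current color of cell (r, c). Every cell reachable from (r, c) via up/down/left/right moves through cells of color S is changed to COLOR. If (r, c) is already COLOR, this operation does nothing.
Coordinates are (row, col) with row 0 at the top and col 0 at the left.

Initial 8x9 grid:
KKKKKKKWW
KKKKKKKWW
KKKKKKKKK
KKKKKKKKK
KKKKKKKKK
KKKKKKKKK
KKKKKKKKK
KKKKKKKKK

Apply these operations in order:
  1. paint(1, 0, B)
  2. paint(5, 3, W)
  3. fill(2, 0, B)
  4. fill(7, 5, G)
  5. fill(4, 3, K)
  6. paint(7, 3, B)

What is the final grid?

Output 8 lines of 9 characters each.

Answer: KKKKKKKWW
KKKKKKKWW
KKKKKKKKK
KKKKKKKKK
KKKKKKKKK
KKKWKKKKK
KKKKKKKKK
KKKBKKKKK

Derivation:
After op 1 paint(1,0,B):
KKKKKKKWW
BKKKKKKWW
KKKKKKKKK
KKKKKKKKK
KKKKKKKKK
KKKKKKKKK
KKKKKKKKK
KKKKKKKKK
After op 2 paint(5,3,W):
KKKKKKKWW
BKKKKKKWW
KKKKKKKKK
KKKKKKKKK
KKKKKKKKK
KKKWKKKKK
KKKKKKKKK
KKKKKKKKK
After op 3 fill(2,0,B) [66 cells changed]:
BBBBBBBWW
BBBBBBBWW
BBBBBBBBB
BBBBBBBBB
BBBBBBBBB
BBBWBBBBB
BBBBBBBBB
BBBBBBBBB
After op 4 fill(7,5,G) [67 cells changed]:
GGGGGGGWW
GGGGGGGWW
GGGGGGGGG
GGGGGGGGG
GGGGGGGGG
GGGWGGGGG
GGGGGGGGG
GGGGGGGGG
After op 5 fill(4,3,K) [67 cells changed]:
KKKKKKKWW
KKKKKKKWW
KKKKKKKKK
KKKKKKKKK
KKKKKKKKK
KKKWKKKKK
KKKKKKKKK
KKKKKKKKK
After op 6 paint(7,3,B):
KKKKKKKWW
KKKKKKKWW
KKKKKKKKK
KKKKKKKKK
KKKKKKKKK
KKKWKKKKK
KKKKKKKKK
KKKBKKKKK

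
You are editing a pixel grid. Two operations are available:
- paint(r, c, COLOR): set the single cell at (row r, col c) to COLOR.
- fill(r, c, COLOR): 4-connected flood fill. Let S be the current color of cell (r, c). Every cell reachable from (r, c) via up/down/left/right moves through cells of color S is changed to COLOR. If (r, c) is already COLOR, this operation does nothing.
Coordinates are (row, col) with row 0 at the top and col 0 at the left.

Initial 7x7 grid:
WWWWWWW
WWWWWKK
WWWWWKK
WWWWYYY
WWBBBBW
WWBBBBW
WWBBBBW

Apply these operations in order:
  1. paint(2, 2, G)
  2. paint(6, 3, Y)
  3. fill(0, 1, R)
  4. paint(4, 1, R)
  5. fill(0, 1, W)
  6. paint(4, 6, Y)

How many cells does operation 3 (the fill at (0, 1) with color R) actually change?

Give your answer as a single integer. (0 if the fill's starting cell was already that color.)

After op 1 paint(2,2,G):
WWWWWWW
WWWWWKK
WWGWWKK
WWWWYYY
WWBBBBW
WWBBBBW
WWBBBBW
After op 2 paint(6,3,Y):
WWWWWWW
WWWWWKK
WWGWWKK
WWWWYYY
WWBBBBW
WWBBBBW
WWBYBBW
After op 3 fill(0,1,R) [26 cells changed]:
RRRRRRR
RRRRRKK
RRGRRKK
RRRRYYY
RRBBBBW
RRBBBBW
RRBYBBW

Answer: 26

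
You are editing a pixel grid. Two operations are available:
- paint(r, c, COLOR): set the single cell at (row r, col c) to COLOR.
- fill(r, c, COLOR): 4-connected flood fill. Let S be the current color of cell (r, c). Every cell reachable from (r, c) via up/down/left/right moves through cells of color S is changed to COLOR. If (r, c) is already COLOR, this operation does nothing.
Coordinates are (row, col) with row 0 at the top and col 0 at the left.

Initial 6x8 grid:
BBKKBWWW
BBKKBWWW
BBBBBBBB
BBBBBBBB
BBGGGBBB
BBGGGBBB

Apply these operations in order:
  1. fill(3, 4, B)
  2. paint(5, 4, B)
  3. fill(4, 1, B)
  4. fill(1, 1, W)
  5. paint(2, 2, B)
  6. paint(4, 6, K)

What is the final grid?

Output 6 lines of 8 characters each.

Answer: WWKKWWWW
WWKKWWWW
WWBWWWWW
WWWWWWWW
WWGGGWKW
WWGGWWWW

Derivation:
After op 1 fill(3,4,B) [0 cells changed]:
BBKKBWWW
BBKKBWWW
BBBBBBBB
BBBBBBBB
BBGGGBBB
BBGGGBBB
After op 2 paint(5,4,B):
BBKKBWWW
BBKKBWWW
BBBBBBBB
BBBBBBBB
BBGGGBBB
BBGGBBBB
After op 3 fill(4,1,B) [0 cells changed]:
BBKKBWWW
BBKKBWWW
BBBBBBBB
BBBBBBBB
BBGGGBBB
BBGGBBBB
After op 4 fill(1,1,W) [33 cells changed]:
WWKKWWWW
WWKKWWWW
WWWWWWWW
WWWWWWWW
WWGGGWWW
WWGGWWWW
After op 5 paint(2,2,B):
WWKKWWWW
WWKKWWWW
WWBWWWWW
WWWWWWWW
WWGGGWWW
WWGGWWWW
After op 6 paint(4,6,K):
WWKKWWWW
WWKKWWWW
WWBWWWWW
WWWWWWWW
WWGGGWKW
WWGGWWWW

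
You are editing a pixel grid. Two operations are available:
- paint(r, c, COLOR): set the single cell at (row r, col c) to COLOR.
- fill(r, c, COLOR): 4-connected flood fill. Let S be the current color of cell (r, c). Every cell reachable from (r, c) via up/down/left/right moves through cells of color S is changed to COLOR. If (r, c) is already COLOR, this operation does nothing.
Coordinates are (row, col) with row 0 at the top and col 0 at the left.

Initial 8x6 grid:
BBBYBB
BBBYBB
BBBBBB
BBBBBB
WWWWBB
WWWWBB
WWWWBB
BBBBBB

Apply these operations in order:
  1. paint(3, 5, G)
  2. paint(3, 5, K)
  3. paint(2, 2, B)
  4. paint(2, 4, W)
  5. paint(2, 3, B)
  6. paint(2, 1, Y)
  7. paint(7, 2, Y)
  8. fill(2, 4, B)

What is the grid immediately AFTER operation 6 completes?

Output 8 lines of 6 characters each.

After op 1 paint(3,5,G):
BBBYBB
BBBYBB
BBBBBB
BBBBBG
WWWWBB
WWWWBB
WWWWBB
BBBBBB
After op 2 paint(3,5,K):
BBBYBB
BBBYBB
BBBBBB
BBBBBK
WWWWBB
WWWWBB
WWWWBB
BBBBBB
After op 3 paint(2,2,B):
BBBYBB
BBBYBB
BBBBBB
BBBBBK
WWWWBB
WWWWBB
WWWWBB
BBBBBB
After op 4 paint(2,4,W):
BBBYBB
BBBYBB
BBBBWB
BBBBBK
WWWWBB
WWWWBB
WWWWBB
BBBBBB
After op 5 paint(2,3,B):
BBBYBB
BBBYBB
BBBBWB
BBBBBK
WWWWBB
WWWWBB
WWWWBB
BBBBBB
After op 6 paint(2,1,Y):
BBBYBB
BBBYBB
BYBBWB
BBBBBK
WWWWBB
WWWWBB
WWWWBB
BBBBBB

Answer: BBBYBB
BBBYBB
BYBBWB
BBBBBK
WWWWBB
WWWWBB
WWWWBB
BBBBBB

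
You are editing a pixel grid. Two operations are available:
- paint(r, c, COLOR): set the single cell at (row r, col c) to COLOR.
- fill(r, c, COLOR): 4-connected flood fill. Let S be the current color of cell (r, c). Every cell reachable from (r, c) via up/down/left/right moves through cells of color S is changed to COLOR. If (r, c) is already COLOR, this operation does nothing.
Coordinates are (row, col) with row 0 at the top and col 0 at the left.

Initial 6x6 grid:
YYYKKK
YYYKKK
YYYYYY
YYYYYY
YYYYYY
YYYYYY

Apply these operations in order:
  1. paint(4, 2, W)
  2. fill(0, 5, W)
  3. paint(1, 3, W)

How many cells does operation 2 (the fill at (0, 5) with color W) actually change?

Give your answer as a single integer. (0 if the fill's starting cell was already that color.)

After op 1 paint(4,2,W):
YYYKKK
YYYKKK
YYYYYY
YYYYYY
YYWYYY
YYYYYY
After op 2 fill(0,5,W) [6 cells changed]:
YYYWWW
YYYWWW
YYYYYY
YYYYYY
YYWYYY
YYYYYY

Answer: 6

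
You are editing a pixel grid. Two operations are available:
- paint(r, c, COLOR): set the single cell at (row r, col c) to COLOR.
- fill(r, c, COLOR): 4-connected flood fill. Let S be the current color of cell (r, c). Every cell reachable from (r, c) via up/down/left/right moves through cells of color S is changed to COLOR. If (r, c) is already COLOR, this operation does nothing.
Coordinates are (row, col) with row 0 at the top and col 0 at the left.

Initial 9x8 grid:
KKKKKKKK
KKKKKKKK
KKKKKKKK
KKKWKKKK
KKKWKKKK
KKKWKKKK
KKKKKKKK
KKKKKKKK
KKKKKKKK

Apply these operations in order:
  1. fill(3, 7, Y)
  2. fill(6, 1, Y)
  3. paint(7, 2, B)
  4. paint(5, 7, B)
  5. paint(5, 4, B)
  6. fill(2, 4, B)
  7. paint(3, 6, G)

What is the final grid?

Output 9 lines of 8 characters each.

Answer: BBBBBBBB
BBBBBBBB
BBBBBBBB
BBBWBBGB
BBBWBBBB
BBBWBBBB
BBBBBBBB
BBBBBBBB
BBBBBBBB

Derivation:
After op 1 fill(3,7,Y) [69 cells changed]:
YYYYYYYY
YYYYYYYY
YYYYYYYY
YYYWYYYY
YYYWYYYY
YYYWYYYY
YYYYYYYY
YYYYYYYY
YYYYYYYY
After op 2 fill(6,1,Y) [0 cells changed]:
YYYYYYYY
YYYYYYYY
YYYYYYYY
YYYWYYYY
YYYWYYYY
YYYWYYYY
YYYYYYYY
YYYYYYYY
YYYYYYYY
After op 3 paint(7,2,B):
YYYYYYYY
YYYYYYYY
YYYYYYYY
YYYWYYYY
YYYWYYYY
YYYWYYYY
YYYYYYYY
YYBYYYYY
YYYYYYYY
After op 4 paint(5,7,B):
YYYYYYYY
YYYYYYYY
YYYYYYYY
YYYWYYYY
YYYWYYYY
YYYWYYYB
YYYYYYYY
YYBYYYYY
YYYYYYYY
After op 5 paint(5,4,B):
YYYYYYYY
YYYYYYYY
YYYYYYYY
YYYWYYYY
YYYWYYYY
YYYWBYYB
YYYYYYYY
YYBYYYYY
YYYYYYYY
After op 6 fill(2,4,B) [66 cells changed]:
BBBBBBBB
BBBBBBBB
BBBBBBBB
BBBWBBBB
BBBWBBBB
BBBWBBBB
BBBBBBBB
BBBBBBBB
BBBBBBBB
After op 7 paint(3,6,G):
BBBBBBBB
BBBBBBBB
BBBBBBBB
BBBWBBGB
BBBWBBBB
BBBWBBBB
BBBBBBBB
BBBBBBBB
BBBBBBBB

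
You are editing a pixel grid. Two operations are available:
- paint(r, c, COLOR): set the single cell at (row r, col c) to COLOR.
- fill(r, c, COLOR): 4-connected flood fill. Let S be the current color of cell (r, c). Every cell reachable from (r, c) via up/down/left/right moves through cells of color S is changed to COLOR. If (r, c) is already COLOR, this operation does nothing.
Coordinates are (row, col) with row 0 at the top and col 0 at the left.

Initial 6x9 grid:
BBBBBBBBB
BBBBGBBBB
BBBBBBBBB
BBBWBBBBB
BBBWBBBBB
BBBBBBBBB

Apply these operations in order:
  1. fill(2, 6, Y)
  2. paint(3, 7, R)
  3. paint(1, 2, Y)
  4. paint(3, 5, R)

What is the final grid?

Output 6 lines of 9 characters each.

After op 1 fill(2,6,Y) [51 cells changed]:
YYYYYYYYY
YYYYGYYYY
YYYYYYYYY
YYYWYYYYY
YYYWYYYYY
YYYYYYYYY
After op 2 paint(3,7,R):
YYYYYYYYY
YYYYGYYYY
YYYYYYYYY
YYYWYYYRY
YYYWYYYYY
YYYYYYYYY
After op 3 paint(1,2,Y):
YYYYYYYYY
YYYYGYYYY
YYYYYYYYY
YYYWYYYRY
YYYWYYYYY
YYYYYYYYY
After op 4 paint(3,5,R):
YYYYYYYYY
YYYYGYYYY
YYYYYYYYY
YYYWYRYRY
YYYWYYYYY
YYYYYYYYY

Answer: YYYYYYYYY
YYYYGYYYY
YYYYYYYYY
YYYWYRYRY
YYYWYYYYY
YYYYYYYYY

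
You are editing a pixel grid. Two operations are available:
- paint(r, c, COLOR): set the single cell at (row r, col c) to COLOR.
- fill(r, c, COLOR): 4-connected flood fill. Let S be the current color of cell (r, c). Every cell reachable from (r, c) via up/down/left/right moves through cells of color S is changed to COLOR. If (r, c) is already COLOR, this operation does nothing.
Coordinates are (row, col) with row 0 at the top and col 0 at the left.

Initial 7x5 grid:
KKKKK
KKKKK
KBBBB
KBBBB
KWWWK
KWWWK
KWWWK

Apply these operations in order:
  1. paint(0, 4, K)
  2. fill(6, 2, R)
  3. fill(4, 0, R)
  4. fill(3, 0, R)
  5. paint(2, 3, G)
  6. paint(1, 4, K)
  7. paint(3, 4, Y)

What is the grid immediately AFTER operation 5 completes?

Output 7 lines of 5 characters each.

Answer: RRRRR
RRRRR
RBBGB
RBBBB
RRRRK
RRRRK
RRRRK

Derivation:
After op 1 paint(0,4,K):
KKKKK
KKKKK
KBBBB
KBBBB
KWWWK
KWWWK
KWWWK
After op 2 fill(6,2,R) [9 cells changed]:
KKKKK
KKKKK
KBBBB
KBBBB
KRRRK
KRRRK
KRRRK
After op 3 fill(4,0,R) [15 cells changed]:
RRRRR
RRRRR
RBBBB
RBBBB
RRRRK
RRRRK
RRRRK
After op 4 fill(3,0,R) [0 cells changed]:
RRRRR
RRRRR
RBBBB
RBBBB
RRRRK
RRRRK
RRRRK
After op 5 paint(2,3,G):
RRRRR
RRRRR
RBBGB
RBBBB
RRRRK
RRRRK
RRRRK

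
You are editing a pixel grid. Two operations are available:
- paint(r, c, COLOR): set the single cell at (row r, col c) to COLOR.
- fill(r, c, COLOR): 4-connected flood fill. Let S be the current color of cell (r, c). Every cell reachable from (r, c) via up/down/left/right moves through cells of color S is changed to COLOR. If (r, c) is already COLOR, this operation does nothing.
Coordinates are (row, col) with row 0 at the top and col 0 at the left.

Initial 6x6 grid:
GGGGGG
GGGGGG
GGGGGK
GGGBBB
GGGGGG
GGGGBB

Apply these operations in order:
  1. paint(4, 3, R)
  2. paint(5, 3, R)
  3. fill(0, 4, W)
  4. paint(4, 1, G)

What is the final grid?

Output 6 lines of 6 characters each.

After op 1 paint(4,3,R):
GGGGGG
GGGGGG
GGGGGK
GGGBBB
GGGRGG
GGGGBB
After op 2 paint(5,3,R):
GGGGGG
GGGGGG
GGGGGK
GGGBBB
GGGRGG
GGGRBB
After op 3 fill(0,4,W) [26 cells changed]:
WWWWWW
WWWWWW
WWWWWK
WWWBBB
WWWRGG
WWWRBB
After op 4 paint(4,1,G):
WWWWWW
WWWWWW
WWWWWK
WWWBBB
WGWRGG
WWWRBB

Answer: WWWWWW
WWWWWW
WWWWWK
WWWBBB
WGWRGG
WWWRBB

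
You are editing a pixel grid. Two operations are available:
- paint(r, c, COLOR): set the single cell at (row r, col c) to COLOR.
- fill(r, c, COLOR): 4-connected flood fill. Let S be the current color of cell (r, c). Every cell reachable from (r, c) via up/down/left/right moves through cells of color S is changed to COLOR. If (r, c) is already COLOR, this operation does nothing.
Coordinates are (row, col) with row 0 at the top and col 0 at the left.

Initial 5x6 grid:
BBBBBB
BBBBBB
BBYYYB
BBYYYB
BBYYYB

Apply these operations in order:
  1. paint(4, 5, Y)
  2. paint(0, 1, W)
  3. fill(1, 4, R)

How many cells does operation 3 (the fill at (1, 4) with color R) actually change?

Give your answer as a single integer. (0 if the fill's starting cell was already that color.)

Answer: 19

Derivation:
After op 1 paint(4,5,Y):
BBBBBB
BBBBBB
BBYYYB
BBYYYB
BBYYYY
After op 2 paint(0,1,W):
BWBBBB
BBBBBB
BBYYYB
BBYYYB
BBYYYY
After op 3 fill(1,4,R) [19 cells changed]:
RWRRRR
RRRRRR
RRYYYR
RRYYYR
RRYYYY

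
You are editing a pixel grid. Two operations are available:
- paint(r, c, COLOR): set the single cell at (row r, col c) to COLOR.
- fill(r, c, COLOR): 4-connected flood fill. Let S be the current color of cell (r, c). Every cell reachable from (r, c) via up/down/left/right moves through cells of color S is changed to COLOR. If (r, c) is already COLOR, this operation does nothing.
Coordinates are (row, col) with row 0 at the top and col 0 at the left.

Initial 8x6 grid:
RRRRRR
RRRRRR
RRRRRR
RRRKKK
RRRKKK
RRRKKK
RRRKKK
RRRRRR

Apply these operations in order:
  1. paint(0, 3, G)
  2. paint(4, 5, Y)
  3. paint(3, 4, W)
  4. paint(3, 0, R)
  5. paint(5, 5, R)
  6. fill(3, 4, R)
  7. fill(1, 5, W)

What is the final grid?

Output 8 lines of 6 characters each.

After op 1 paint(0,3,G):
RRRGRR
RRRRRR
RRRRRR
RRRKKK
RRRKKK
RRRKKK
RRRKKK
RRRRRR
After op 2 paint(4,5,Y):
RRRGRR
RRRRRR
RRRRRR
RRRKKK
RRRKKY
RRRKKK
RRRKKK
RRRRRR
After op 3 paint(3,4,W):
RRRGRR
RRRRRR
RRRRRR
RRRKWK
RRRKKY
RRRKKK
RRRKKK
RRRRRR
After op 4 paint(3,0,R):
RRRGRR
RRRRRR
RRRRRR
RRRKWK
RRRKKY
RRRKKK
RRRKKK
RRRRRR
After op 5 paint(5,5,R):
RRRGRR
RRRRRR
RRRRRR
RRRKWK
RRRKKY
RRRKKR
RRRKKK
RRRRRR
After op 6 fill(3,4,R) [1 cells changed]:
RRRGRR
RRRRRR
RRRRRR
RRRKRK
RRRKKY
RRRKKR
RRRKKK
RRRRRR
After op 7 fill(1,5,W) [36 cells changed]:
WWWGWW
WWWWWW
WWWWWW
WWWKWK
WWWKKY
WWWKKR
WWWKKK
WWWWWW

Answer: WWWGWW
WWWWWW
WWWWWW
WWWKWK
WWWKKY
WWWKKR
WWWKKK
WWWWWW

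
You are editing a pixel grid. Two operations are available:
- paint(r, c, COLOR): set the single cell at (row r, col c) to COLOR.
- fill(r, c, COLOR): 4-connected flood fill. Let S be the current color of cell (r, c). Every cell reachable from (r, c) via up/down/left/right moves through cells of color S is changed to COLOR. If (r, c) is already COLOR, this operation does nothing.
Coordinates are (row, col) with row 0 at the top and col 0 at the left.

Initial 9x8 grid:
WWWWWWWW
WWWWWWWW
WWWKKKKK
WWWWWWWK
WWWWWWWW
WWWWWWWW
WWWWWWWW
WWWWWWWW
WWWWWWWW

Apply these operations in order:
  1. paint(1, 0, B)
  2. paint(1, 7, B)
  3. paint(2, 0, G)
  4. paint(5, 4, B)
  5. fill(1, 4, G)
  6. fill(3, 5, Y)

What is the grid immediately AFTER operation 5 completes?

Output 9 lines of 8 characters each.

Answer: GGGGGGGG
BGGGGGGB
GGGKKKKK
GGGGGGGK
GGGGGGGG
GGGGBGGG
GGGGGGGG
GGGGGGGG
GGGGGGGG

Derivation:
After op 1 paint(1,0,B):
WWWWWWWW
BWWWWWWW
WWWKKKKK
WWWWWWWK
WWWWWWWW
WWWWWWWW
WWWWWWWW
WWWWWWWW
WWWWWWWW
After op 2 paint(1,7,B):
WWWWWWWW
BWWWWWWB
WWWKKKKK
WWWWWWWK
WWWWWWWW
WWWWWWWW
WWWWWWWW
WWWWWWWW
WWWWWWWW
After op 3 paint(2,0,G):
WWWWWWWW
BWWWWWWB
GWWKKKKK
WWWWWWWK
WWWWWWWW
WWWWWWWW
WWWWWWWW
WWWWWWWW
WWWWWWWW
After op 4 paint(5,4,B):
WWWWWWWW
BWWWWWWB
GWWKKKKK
WWWWWWWK
WWWWWWWW
WWWWBWWW
WWWWWWWW
WWWWWWWW
WWWWWWWW
After op 5 fill(1,4,G) [62 cells changed]:
GGGGGGGG
BGGGGGGB
GGGKKKKK
GGGGGGGK
GGGGGGGG
GGGGBGGG
GGGGGGGG
GGGGGGGG
GGGGGGGG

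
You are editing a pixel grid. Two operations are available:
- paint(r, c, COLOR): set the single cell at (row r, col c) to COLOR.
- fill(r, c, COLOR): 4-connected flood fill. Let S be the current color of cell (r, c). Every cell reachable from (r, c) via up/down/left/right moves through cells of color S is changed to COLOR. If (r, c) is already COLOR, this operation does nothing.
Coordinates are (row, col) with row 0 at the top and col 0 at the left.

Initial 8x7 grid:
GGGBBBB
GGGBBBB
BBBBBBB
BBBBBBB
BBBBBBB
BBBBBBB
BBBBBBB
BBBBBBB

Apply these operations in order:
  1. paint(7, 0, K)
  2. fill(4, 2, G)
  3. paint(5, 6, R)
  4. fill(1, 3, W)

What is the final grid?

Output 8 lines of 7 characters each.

After op 1 paint(7,0,K):
GGGBBBB
GGGBBBB
BBBBBBB
BBBBBBB
BBBBBBB
BBBBBBB
BBBBBBB
KBBBBBB
After op 2 fill(4,2,G) [49 cells changed]:
GGGGGGG
GGGGGGG
GGGGGGG
GGGGGGG
GGGGGGG
GGGGGGG
GGGGGGG
KGGGGGG
After op 3 paint(5,6,R):
GGGGGGG
GGGGGGG
GGGGGGG
GGGGGGG
GGGGGGG
GGGGGGR
GGGGGGG
KGGGGGG
After op 4 fill(1,3,W) [54 cells changed]:
WWWWWWW
WWWWWWW
WWWWWWW
WWWWWWW
WWWWWWW
WWWWWWR
WWWWWWW
KWWWWWW

Answer: WWWWWWW
WWWWWWW
WWWWWWW
WWWWWWW
WWWWWWW
WWWWWWR
WWWWWWW
KWWWWWW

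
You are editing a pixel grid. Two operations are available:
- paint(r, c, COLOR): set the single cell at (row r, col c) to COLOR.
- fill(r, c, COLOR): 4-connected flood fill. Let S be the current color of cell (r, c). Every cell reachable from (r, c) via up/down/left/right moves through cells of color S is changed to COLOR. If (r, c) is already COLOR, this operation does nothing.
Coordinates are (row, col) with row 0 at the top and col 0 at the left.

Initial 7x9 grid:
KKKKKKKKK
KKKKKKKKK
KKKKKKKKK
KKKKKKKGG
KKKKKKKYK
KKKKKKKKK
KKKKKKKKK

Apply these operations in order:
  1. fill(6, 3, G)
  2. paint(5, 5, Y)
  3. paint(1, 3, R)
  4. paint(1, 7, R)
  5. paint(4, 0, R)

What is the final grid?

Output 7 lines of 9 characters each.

After op 1 fill(6,3,G) [60 cells changed]:
GGGGGGGGG
GGGGGGGGG
GGGGGGGGG
GGGGGGGGG
GGGGGGGYG
GGGGGGGGG
GGGGGGGGG
After op 2 paint(5,5,Y):
GGGGGGGGG
GGGGGGGGG
GGGGGGGGG
GGGGGGGGG
GGGGGGGYG
GGGGGYGGG
GGGGGGGGG
After op 3 paint(1,3,R):
GGGGGGGGG
GGGRGGGGG
GGGGGGGGG
GGGGGGGGG
GGGGGGGYG
GGGGGYGGG
GGGGGGGGG
After op 4 paint(1,7,R):
GGGGGGGGG
GGGRGGGRG
GGGGGGGGG
GGGGGGGGG
GGGGGGGYG
GGGGGYGGG
GGGGGGGGG
After op 5 paint(4,0,R):
GGGGGGGGG
GGGRGGGRG
GGGGGGGGG
GGGGGGGGG
RGGGGGGYG
GGGGGYGGG
GGGGGGGGG

Answer: GGGGGGGGG
GGGRGGGRG
GGGGGGGGG
GGGGGGGGG
RGGGGGGYG
GGGGGYGGG
GGGGGGGGG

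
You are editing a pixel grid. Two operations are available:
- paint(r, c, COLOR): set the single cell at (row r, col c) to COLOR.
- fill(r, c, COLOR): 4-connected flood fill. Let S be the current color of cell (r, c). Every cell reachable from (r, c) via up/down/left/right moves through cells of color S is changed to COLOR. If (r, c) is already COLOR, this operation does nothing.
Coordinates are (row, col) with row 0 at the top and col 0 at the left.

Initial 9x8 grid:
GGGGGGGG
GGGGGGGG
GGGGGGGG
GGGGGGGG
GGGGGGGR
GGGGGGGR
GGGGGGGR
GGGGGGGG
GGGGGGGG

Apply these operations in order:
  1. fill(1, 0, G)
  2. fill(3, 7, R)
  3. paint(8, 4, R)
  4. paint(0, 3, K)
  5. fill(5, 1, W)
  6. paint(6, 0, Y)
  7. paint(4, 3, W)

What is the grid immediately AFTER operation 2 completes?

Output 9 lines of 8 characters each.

After op 1 fill(1,0,G) [0 cells changed]:
GGGGGGGG
GGGGGGGG
GGGGGGGG
GGGGGGGG
GGGGGGGR
GGGGGGGR
GGGGGGGR
GGGGGGGG
GGGGGGGG
After op 2 fill(3,7,R) [69 cells changed]:
RRRRRRRR
RRRRRRRR
RRRRRRRR
RRRRRRRR
RRRRRRRR
RRRRRRRR
RRRRRRRR
RRRRRRRR
RRRRRRRR

Answer: RRRRRRRR
RRRRRRRR
RRRRRRRR
RRRRRRRR
RRRRRRRR
RRRRRRRR
RRRRRRRR
RRRRRRRR
RRRRRRRR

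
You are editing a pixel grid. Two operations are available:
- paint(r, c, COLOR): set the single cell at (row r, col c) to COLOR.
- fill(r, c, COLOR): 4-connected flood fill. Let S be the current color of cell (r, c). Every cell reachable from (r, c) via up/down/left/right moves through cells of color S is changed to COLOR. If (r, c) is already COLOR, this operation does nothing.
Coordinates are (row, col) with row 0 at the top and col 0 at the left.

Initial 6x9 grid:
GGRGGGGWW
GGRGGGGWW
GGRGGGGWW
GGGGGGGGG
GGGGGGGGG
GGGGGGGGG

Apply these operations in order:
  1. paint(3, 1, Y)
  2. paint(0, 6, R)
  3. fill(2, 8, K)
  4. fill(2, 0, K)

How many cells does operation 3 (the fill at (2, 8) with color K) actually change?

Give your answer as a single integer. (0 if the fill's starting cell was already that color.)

Answer: 6

Derivation:
After op 1 paint(3,1,Y):
GGRGGGGWW
GGRGGGGWW
GGRGGGGWW
GYGGGGGGG
GGGGGGGGG
GGGGGGGGG
After op 2 paint(0,6,R):
GGRGGGRWW
GGRGGGGWW
GGRGGGGWW
GYGGGGGGG
GGGGGGGGG
GGGGGGGGG
After op 3 fill(2,8,K) [6 cells changed]:
GGRGGGRKK
GGRGGGGKK
GGRGGGGKK
GYGGGGGGG
GGGGGGGGG
GGGGGGGGG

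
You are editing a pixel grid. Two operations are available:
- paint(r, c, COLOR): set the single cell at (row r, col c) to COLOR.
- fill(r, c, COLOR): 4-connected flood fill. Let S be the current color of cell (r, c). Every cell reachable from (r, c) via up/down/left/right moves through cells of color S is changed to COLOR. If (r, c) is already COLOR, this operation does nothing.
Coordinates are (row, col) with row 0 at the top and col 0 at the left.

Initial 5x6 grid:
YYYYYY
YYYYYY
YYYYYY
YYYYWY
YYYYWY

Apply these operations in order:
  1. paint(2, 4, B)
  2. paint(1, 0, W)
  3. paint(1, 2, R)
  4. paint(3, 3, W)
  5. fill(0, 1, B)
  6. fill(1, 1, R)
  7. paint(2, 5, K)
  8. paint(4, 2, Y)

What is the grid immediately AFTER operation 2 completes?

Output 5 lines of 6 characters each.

After op 1 paint(2,4,B):
YYYYYY
YYYYYY
YYYYBY
YYYYWY
YYYYWY
After op 2 paint(1,0,W):
YYYYYY
WYYYYY
YYYYBY
YYYYWY
YYYYWY

Answer: YYYYYY
WYYYYY
YYYYBY
YYYYWY
YYYYWY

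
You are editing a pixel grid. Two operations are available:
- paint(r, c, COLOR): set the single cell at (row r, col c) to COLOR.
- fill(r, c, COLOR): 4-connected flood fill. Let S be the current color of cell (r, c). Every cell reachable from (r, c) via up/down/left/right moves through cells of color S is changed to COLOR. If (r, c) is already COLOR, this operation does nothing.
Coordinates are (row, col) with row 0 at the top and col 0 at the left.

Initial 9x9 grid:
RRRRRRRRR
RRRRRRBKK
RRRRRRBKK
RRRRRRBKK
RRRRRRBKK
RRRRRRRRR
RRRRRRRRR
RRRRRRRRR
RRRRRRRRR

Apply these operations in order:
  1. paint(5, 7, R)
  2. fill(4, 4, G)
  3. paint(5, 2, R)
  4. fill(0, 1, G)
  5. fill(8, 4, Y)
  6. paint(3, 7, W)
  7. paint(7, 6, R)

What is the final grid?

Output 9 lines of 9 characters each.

After op 1 paint(5,7,R):
RRRRRRRRR
RRRRRRBKK
RRRRRRBKK
RRRRRRBKK
RRRRRRBKK
RRRRRRRRR
RRRRRRRRR
RRRRRRRRR
RRRRRRRRR
After op 2 fill(4,4,G) [69 cells changed]:
GGGGGGGGG
GGGGGGBKK
GGGGGGBKK
GGGGGGBKK
GGGGGGBKK
GGGGGGGGG
GGGGGGGGG
GGGGGGGGG
GGGGGGGGG
After op 3 paint(5,2,R):
GGGGGGGGG
GGGGGGBKK
GGGGGGBKK
GGGGGGBKK
GGGGGGBKK
GGRGGGGGG
GGGGGGGGG
GGGGGGGGG
GGGGGGGGG
After op 4 fill(0,1,G) [0 cells changed]:
GGGGGGGGG
GGGGGGBKK
GGGGGGBKK
GGGGGGBKK
GGGGGGBKK
GGRGGGGGG
GGGGGGGGG
GGGGGGGGG
GGGGGGGGG
After op 5 fill(8,4,Y) [68 cells changed]:
YYYYYYYYY
YYYYYYBKK
YYYYYYBKK
YYYYYYBKK
YYYYYYBKK
YYRYYYYYY
YYYYYYYYY
YYYYYYYYY
YYYYYYYYY
After op 6 paint(3,7,W):
YYYYYYYYY
YYYYYYBKK
YYYYYYBKK
YYYYYYBWK
YYYYYYBKK
YYRYYYYYY
YYYYYYYYY
YYYYYYYYY
YYYYYYYYY
After op 7 paint(7,6,R):
YYYYYYYYY
YYYYYYBKK
YYYYYYBKK
YYYYYYBWK
YYYYYYBKK
YYRYYYYYY
YYYYYYYYY
YYYYYYRYY
YYYYYYYYY

Answer: YYYYYYYYY
YYYYYYBKK
YYYYYYBKK
YYYYYYBWK
YYYYYYBKK
YYRYYYYYY
YYYYYYYYY
YYYYYYRYY
YYYYYYYYY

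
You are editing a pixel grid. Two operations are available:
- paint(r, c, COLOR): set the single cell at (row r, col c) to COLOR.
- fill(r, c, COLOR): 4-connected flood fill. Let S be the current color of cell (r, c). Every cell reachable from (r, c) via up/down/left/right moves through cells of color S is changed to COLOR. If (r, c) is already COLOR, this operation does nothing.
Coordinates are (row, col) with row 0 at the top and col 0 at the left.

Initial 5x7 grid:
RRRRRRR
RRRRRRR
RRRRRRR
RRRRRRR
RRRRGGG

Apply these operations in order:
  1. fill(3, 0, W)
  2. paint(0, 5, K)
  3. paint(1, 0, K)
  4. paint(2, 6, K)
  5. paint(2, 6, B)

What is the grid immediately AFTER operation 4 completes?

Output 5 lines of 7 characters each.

After op 1 fill(3,0,W) [32 cells changed]:
WWWWWWW
WWWWWWW
WWWWWWW
WWWWWWW
WWWWGGG
After op 2 paint(0,5,K):
WWWWWKW
WWWWWWW
WWWWWWW
WWWWWWW
WWWWGGG
After op 3 paint(1,0,K):
WWWWWKW
KWWWWWW
WWWWWWW
WWWWWWW
WWWWGGG
After op 4 paint(2,6,K):
WWWWWKW
KWWWWWW
WWWWWWK
WWWWWWW
WWWWGGG

Answer: WWWWWKW
KWWWWWW
WWWWWWK
WWWWWWW
WWWWGGG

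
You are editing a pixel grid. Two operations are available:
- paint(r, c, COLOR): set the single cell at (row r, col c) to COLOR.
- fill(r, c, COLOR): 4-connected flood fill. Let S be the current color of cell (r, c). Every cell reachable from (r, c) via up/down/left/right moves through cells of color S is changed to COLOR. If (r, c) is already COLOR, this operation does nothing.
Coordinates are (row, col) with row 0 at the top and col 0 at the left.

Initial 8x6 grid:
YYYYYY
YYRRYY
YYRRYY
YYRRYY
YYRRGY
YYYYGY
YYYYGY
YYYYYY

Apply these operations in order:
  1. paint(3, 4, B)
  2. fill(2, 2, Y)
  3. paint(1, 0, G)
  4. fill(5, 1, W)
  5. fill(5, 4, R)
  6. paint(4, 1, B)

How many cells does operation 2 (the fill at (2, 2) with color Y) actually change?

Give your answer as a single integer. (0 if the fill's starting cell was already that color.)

Answer: 8

Derivation:
After op 1 paint(3,4,B):
YYYYYY
YYRRYY
YYRRYY
YYRRBY
YYRRGY
YYYYGY
YYYYGY
YYYYYY
After op 2 fill(2,2,Y) [8 cells changed]:
YYYYYY
YYYYYY
YYYYYY
YYYYBY
YYYYGY
YYYYGY
YYYYGY
YYYYYY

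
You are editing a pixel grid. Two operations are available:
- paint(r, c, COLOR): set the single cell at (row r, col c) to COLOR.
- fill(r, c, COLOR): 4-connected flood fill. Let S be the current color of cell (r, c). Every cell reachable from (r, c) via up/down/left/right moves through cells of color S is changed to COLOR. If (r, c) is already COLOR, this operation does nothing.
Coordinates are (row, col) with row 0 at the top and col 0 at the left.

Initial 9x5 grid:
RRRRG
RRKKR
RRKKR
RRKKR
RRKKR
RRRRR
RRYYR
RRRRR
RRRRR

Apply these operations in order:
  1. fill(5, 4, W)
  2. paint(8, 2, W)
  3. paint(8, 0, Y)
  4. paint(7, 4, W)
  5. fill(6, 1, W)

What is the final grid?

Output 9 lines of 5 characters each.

Answer: WWWWG
WWKKW
WWKKW
WWKKW
WWKKW
WWWWW
WWYYW
WWWWW
YWWWW

Derivation:
After op 1 fill(5,4,W) [34 cells changed]:
WWWWG
WWKKW
WWKKW
WWKKW
WWKKW
WWWWW
WWYYW
WWWWW
WWWWW
After op 2 paint(8,2,W):
WWWWG
WWKKW
WWKKW
WWKKW
WWKKW
WWWWW
WWYYW
WWWWW
WWWWW
After op 3 paint(8,0,Y):
WWWWG
WWKKW
WWKKW
WWKKW
WWKKW
WWWWW
WWYYW
WWWWW
YWWWW
After op 4 paint(7,4,W):
WWWWG
WWKKW
WWKKW
WWKKW
WWKKW
WWWWW
WWYYW
WWWWW
YWWWW
After op 5 fill(6,1,W) [0 cells changed]:
WWWWG
WWKKW
WWKKW
WWKKW
WWKKW
WWWWW
WWYYW
WWWWW
YWWWW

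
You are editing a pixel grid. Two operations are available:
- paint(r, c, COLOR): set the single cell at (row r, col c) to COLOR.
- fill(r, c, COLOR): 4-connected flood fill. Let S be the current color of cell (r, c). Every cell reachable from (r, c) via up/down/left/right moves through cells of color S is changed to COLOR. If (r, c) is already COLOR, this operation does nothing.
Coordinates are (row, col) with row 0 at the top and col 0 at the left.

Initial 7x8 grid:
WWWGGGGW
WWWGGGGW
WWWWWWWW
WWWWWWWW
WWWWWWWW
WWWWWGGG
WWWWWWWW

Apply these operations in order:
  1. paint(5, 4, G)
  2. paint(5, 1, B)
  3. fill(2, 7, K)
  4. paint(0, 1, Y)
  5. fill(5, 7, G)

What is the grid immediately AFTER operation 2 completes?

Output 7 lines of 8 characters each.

After op 1 paint(5,4,G):
WWWGGGGW
WWWGGGGW
WWWWWWWW
WWWWWWWW
WWWWWWWW
WWWWGGGG
WWWWWWWW
After op 2 paint(5,1,B):
WWWGGGGW
WWWGGGGW
WWWWWWWW
WWWWWWWW
WWWWWWWW
WBWWGGGG
WWWWWWWW

Answer: WWWGGGGW
WWWGGGGW
WWWWWWWW
WWWWWWWW
WWWWWWWW
WBWWGGGG
WWWWWWWW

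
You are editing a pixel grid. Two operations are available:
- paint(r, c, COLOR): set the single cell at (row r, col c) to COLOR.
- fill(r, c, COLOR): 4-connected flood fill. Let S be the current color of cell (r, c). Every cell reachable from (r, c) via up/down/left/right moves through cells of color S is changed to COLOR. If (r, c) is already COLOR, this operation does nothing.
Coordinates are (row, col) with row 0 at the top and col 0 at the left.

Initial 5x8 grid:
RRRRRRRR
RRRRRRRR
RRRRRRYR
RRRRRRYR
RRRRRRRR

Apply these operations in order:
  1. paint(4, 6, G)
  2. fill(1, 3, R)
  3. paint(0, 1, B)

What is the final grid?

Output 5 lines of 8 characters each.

After op 1 paint(4,6,G):
RRRRRRRR
RRRRRRRR
RRRRRRYR
RRRRRRYR
RRRRRRGR
After op 2 fill(1,3,R) [0 cells changed]:
RRRRRRRR
RRRRRRRR
RRRRRRYR
RRRRRRYR
RRRRRRGR
After op 3 paint(0,1,B):
RBRRRRRR
RRRRRRRR
RRRRRRYR
RRRRRRYR
RRRRRRGR

Answer: RBRRRRRR
RRRRRRRR
RRRRRRYR
RRRRRRYR
RRRRRRGR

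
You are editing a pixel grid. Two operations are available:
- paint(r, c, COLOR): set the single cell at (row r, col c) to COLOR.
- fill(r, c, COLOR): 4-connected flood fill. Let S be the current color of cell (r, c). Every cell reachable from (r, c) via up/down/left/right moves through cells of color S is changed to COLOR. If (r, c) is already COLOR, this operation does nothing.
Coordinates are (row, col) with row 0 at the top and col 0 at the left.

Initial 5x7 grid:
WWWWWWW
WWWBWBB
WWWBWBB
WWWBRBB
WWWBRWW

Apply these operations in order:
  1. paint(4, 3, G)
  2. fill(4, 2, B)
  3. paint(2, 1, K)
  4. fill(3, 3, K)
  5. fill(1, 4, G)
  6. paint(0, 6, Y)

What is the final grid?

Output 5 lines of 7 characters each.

Answer: GGGGGGY
GGGGGGG
GGGGGGG
GGGGRGG
GGGGRWW

Derivation:
After op 1 paint(4,3,G):
WWWWWWW
WWWBWBB
WWWBWBB
WWWBRBB
WWWGRWW
After op 2 fill(4,2,B) [21 cells changed]:
BBBBBBB
BBBBBBB
BBBBBBB
BBBBRBB
BBBGRWW
After op 3 paint(2,1,K):
BBBBBBB
BBBBBBB
BKBBBBB
BBBBRBB
BBBGRWW
After op 4 fill(3,3,K) [29 cells changed]:
KKKKKKK
KKKKKKK
KKKKKKK
KKKKRKK
KKKGRWW
After op 5 fill(1,4,G) [30 cells changed]:
GGGGGGG
GGGGGGG
GGGGGGG
GGGGRGG
GGGGRWW
After op 6 paint(0,6,Y):
GGGGGGY
GGGGGGG
GGGGGGG
GGGGRGG
GGGGRWW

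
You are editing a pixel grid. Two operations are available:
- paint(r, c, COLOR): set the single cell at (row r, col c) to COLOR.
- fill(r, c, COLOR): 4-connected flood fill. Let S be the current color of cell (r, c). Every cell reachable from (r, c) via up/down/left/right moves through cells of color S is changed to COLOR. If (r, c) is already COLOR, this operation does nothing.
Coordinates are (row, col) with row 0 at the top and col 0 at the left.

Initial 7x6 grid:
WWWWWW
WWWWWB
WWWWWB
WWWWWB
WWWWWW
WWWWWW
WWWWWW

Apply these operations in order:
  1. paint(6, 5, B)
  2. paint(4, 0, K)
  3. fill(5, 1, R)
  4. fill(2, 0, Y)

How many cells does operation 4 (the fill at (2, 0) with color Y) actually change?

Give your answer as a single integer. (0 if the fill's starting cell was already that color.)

After op 1 paint(6,5,B):
WWWWWW
WWWWWB
WWWWWB
WWWWWB
WWWWWW
WWWWWW
WWWWWB
After op 2 paint(4,0,K):
WWWWWW
WWWWWB
WWWWWB
WWWWWB
KWWWWW
WWWWWW
WWWWWB
After op 3 fill(5,1,R) [37 cells changed]:
RRRRRR
RRRRRB
RRRRRB
RRRRRB
KRRRRR
RRRRRR
RRRRRB
After op 4 fill(2,0,Y) [37 cells changed]:
YYYYYY
YYYYYB
YYYYYB
YYYYYB
KYYYYY
YYYYYY
YYYYYB

Answer: 37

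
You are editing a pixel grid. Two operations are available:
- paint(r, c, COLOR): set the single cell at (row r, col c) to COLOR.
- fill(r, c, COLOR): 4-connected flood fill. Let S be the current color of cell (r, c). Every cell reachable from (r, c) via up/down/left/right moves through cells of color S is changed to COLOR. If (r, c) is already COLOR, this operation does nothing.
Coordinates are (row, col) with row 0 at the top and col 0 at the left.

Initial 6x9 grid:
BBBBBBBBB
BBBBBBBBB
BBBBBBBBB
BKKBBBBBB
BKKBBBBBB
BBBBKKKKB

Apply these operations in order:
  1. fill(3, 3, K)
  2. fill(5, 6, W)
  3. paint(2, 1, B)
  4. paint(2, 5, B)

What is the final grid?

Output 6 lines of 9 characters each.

After op 1 fill(3,3,K) [46 cells changed]:
KKKKKKKKK
KKKKKKKKK
KKKKKKKKK
KKKKKKKKK
KKKKKKKKK
KKKKKKKKK
After op 2 fill(5,6,W) [54 cells changed]:
WWWWWWWWW
WWWWWWWWW
WWWWWWWWW
WWWWWWWWW
WWWWWWWWW
WWWWWWWWW
After op 3 paint(2,1,B):
WWWWWWWWW
WWWWWWWWW
WBWWWWWWW
WWWWWWWWW
WWWWWWWWW
WWWWWWWWW
After op 4 paint(2,5,B):
WWWWWWWWW
WWWWWWWWW
WBWWWBWWW
WWWWWWWWW
WWWWWWWWW
WWWWWWWWW

Answer: WWWWWWWWW
WWWWWWWWW
WBWWWBWWW
WWWWWWWWW
WWWWWWWWW
WWWWWWWWW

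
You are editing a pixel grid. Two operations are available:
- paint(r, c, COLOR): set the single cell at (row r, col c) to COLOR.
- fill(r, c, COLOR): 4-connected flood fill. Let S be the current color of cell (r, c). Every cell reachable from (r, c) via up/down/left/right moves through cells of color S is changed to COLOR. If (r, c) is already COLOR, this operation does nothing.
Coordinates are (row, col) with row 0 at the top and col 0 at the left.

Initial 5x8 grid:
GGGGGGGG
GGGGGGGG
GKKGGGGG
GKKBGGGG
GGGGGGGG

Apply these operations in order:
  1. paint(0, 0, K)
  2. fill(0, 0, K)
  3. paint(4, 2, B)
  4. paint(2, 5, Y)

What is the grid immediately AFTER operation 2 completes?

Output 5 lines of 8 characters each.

Answer: KGGGGGGG
GGGGGGGG
GKKGGGGG
GKKBGGGG
GGGGGGGG

Derivation:
After op 1 paint(0,0,K):
KGGGGGGG
GGGGGGGG
GKKGGGGG
GKKBGGGG
GGGGGGGG
After op 2 fill(0,0,K) [0 cells changed]:
KGGGGGGG
GGGGGGGG
GKKGGGGG
GKKBGGGG
GGGGGGGG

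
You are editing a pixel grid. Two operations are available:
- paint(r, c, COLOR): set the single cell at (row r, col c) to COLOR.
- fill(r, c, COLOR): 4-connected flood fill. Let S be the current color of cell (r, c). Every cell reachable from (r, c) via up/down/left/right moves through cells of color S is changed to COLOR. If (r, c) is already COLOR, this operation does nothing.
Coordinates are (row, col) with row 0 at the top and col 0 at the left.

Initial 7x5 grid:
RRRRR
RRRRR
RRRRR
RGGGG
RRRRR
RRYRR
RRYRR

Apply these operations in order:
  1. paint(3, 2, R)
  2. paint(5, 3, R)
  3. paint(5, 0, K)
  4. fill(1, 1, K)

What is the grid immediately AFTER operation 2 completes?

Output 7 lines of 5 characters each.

Answer: RRRRR
RRRRR
RRRRR
RGRGG
RRRRR
RRYRR
RRYRR

Derivation:
After op 1 paint(3,2,R):
RRRRR
RRRRR
RRRRR
RGRGG
RRRRR
RRYRR
RRYRR
After op 2 paint(5,3,R):
RRRRR
RRRRR
RRRRR
RGRGG
RRRRR
RRYRR
RRYRR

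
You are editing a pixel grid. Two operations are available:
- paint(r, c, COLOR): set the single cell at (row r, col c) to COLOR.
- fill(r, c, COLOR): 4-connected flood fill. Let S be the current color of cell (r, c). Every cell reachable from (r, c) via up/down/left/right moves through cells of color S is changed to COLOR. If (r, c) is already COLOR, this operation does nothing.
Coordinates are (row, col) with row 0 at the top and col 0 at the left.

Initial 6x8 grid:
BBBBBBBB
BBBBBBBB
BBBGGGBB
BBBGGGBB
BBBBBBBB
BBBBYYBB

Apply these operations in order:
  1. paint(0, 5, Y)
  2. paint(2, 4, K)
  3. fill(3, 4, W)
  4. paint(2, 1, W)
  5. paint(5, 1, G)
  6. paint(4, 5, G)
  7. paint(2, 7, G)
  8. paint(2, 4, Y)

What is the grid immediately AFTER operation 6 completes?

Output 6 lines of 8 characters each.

After op 1 paint(0,5,Y):
BBBBBYBB
BBBBBBBB
BBBGGGBB
BBBGGGBB
BBBBBBBB
BBBBYYBB
After op 2 paint(2,4,K):
BBBBBYBB
BBBBBBBB
BBBGKGBB
BBBGGGBB
BBBBBBBB
BBBBYYBB
After op 3 fill(3,4,W) [5 cells changed]:
BBBBBYBB
BBBBBBBB
BBBWKWBB
BBBWWWBB
BBBBBBBB
BBBBYYBB
After op 4 paint(2,1,W):
BBBBBYBB
BBBBBBBB
BWBWKWBB
BBBWWWBB
BBBBBBBB
BBBBYYBB
After op 5 paint(5,1,G):
BBBBBYBB
BBBBBBBB
BWBWKWBB
BBBWWWBB
BBBBBBBB
BGBBYYBB
After op 6 paint(4,5,G):
BBBBBYBB
BBBBBBBB
BWBWKWBB
BBBWWWBB
BBBBBGBB
BGBBYYBB

Answer: BBBBBYBB
BBBBBBBB
BWBWKWBB
BBBWWWBB
BBBBBGBB
BGBBYYBB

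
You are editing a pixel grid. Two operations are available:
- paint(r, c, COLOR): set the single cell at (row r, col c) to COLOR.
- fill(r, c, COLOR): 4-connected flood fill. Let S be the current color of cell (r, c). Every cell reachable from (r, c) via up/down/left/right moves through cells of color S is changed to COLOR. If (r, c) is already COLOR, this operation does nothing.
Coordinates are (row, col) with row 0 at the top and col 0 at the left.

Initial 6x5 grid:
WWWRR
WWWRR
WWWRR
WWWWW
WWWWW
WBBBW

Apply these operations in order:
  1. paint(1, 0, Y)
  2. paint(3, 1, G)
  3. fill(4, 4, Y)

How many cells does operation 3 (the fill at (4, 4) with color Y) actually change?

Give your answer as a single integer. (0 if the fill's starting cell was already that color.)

After op 1 paint(1,0,Y):
WWWRR
YWWRR
WWWRR
WWWWW
WWWWW
WBBBW
After op 2 paint(3,1,G):
WWWRR
YWWRR
WWWRR
WGWWW
WWWWW
WBBBW
After op 3 fill(4,4,Y) [19 cells changed]:
YYYRR
YYYRR
YYYRR
YGYYY
YYYYY
YBBBY

Answer: 19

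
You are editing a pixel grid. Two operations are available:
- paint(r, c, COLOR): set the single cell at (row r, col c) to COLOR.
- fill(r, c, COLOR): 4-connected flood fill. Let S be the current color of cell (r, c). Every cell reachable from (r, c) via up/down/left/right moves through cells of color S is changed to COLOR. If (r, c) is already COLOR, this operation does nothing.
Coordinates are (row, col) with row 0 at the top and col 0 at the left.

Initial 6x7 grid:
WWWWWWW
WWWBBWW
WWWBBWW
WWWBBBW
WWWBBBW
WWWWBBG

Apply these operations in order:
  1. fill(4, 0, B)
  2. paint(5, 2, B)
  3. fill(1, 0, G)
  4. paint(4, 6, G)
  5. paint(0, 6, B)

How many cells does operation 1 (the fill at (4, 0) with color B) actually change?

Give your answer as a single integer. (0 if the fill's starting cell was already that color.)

Answer: 29

Derivation:
After op 1 fill(4,0,B) [29 cells changed]:
BBBBBBB
BBBBBBB
BBBBBBB
BBBBBBB
BBBBBBB
BBBBBBG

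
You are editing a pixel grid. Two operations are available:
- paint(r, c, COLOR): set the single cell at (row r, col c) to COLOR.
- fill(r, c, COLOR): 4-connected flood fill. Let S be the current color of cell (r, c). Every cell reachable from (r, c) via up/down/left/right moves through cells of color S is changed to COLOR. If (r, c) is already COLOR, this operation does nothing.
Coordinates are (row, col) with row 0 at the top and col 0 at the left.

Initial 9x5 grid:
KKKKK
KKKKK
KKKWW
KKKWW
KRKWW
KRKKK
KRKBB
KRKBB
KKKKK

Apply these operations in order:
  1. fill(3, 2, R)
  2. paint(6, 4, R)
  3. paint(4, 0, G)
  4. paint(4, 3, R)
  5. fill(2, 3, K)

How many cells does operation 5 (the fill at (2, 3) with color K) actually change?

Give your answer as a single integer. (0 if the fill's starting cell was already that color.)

Answer: 5

Derivation:
After op 1 fill(3,2,R) [31 cells changed]:
RRRRR
RRRRR
RRRWW
RRRWW
RRRWW
RRRRR
RRRBB
RRRBB
RRRRR
After op 2 paint(6,4,R):
RRRRR
RRRRR
RRRWW
RRRWW
RRRWW
RRRRR
RRRBR
RRRBB
RRRRR
After op 3 paint(4,0,G):
RRRRR
RRRRR
RRRWW
RRRWW
GRRWW
RRRRR
RRRBR
RRRBB
RRRRR
After op 4 paint(4,3,R):
RRRRR
RRRRR
RRRWW
RRRWW
GRRRW
RRRRR
RRRBR
RRRBB
RRRRR
After op 5 fill(2,3,K) [5 cells changed]:
RRRRR
RRRRR
RRRKK
RRRKK
GRRRK
RRRRR
RRRBR
RRRBB
RRRRR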